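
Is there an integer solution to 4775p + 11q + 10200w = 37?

yes

gcd(4775, 11) = 1.
gcd(1, 10200) = 1.
1 divides 37, so integer solutions exist.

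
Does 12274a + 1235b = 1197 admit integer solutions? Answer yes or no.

yes

gcd(12274, 1235) = 19.
19 divides 1197, so integer solutions exist.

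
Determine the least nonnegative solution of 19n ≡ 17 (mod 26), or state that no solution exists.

5

gcd(26, 19) = 1.
1 divides 17, so solutions exist.
By Bézout, 19*(11) + 26*(-8) = 1.
So 19*(11) ≡ 1 (mod 26); multiply by 17: n ≡ 187 (mod 26).
Smallest nonnegative: n = 187 mod 26 = 5.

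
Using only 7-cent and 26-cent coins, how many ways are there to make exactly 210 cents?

2

Need nonnegative integers with 7j + 26k = 210.
gcd(7, 26) = 1, and 7·(-11) + 26·(3) = 1.
So (j₀, k₀) = (-2310, 630); general j = -2310 + 26t, k = 630 - 7t.
j ≥ 0 ⇒ t ≥ 89; k ≥ 0 ⇒ t ≤ 90. That's 2 values of t.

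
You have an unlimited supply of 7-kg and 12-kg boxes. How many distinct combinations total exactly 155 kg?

Need nonnegative integers with 7j + 12k = 155.
gcd(7, 12) = 1, and 7·(-5) + 12·(3) = 1.
So (j₀, k₀) = (-775, 465); general j = -775 + 12t, k = 465 - 7t.
j ≥ 0 ⇒ t ≥ 65; k ≥ 0 ⇒ t ≤ 66. That's 2 values of t.

2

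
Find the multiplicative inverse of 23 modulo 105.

32

gcd(105, 23):
  105 = 4×23 + 13
  23 = 1×13 + 10
  13 = 1×10 + 3
  10 = 3×3 + 1
  3 = 3×1
so gcd(105, 23) = 1.
Back-substitute for Bézout coefficients:
  1 = 10 - 3×3
  ... = 23×(32) + 105×(-7)
So 23×32 ≡ 1 (mod 105), and 32 mod 105 = 32.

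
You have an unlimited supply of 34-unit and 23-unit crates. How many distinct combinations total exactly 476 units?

Need nonnegative integers with 34j + 23k = 476.
gcd(34, 23) = 1, and 34·(-2) + 23·(3) = 1.
So (j₀, k₀) = (-952, 1428); general j = -952 + 23t, k = 1428 - 34t.
j ≥ 0 ⇒ t ≥ 42; k ≥ 0 ⇒ t ≤ 42. That's 1 value of t.

1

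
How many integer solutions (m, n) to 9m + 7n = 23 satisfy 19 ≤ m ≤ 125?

gcd(9, 7) = 1  (9 = 1×7 + 2, 7 = 3×2 + 1, 2 = 2×1).
Back-substituting, 9×(-3) + 7×(4) = 1.
Scale by 23: particular solution (-69, 92); reduce m mod 7: (1, 2).
General solution: m = 1 + 7t, n = 2 - 9t for integer t.
19 ≤ 1 + 7t ≤ 125 gives t ∈ [3, 17], which is 15 values.

15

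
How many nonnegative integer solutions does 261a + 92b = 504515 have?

21

gcd(261, 92):
  261 = 2·92 + 77
  92 = 1·77 + 15
  77 = 5·15 + 2
  15 = 7·2 + 1
  2 = 2·1
so gcd(261, 92) = 1.
Back-substitute for Bézout coefficients:
  1 = 15 - 7·2
  ... = 261·(-43) + 92·(122)
Scale by 504515: one solution is (-21694145, 61550830). Reduce a mod 92: (7, 5464).
General: a = 7 + 92t, b = 5464 - 261t.
a ≥ 0 ⇒ t ≥ 0; b ≥ 0 ⇒ t ≤ 20. So t ∈ [0, 20]: 21 solutions.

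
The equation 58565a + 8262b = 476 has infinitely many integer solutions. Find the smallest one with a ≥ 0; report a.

gcd(58565, 8262):
  58565 = 7·8262 + 731
  8262 = 11·731 + 221
  731 = 3·221 + 68
  221 = 3·68 + 17
  68 = 4·17
so gcd(58565, 8262) = 17.
17 divides 476, so solutions exist.
Back-substitute for Bézout coefficients:
  17 = 221 - 3·68
  ... = 58565·(-113) + 8262·(801)
Scale by 476/17 = 28: (a₀, b₀) = (-3164, 22428).
General solution: a = -3164 + 486t, b = 22428 - 3445t for integer t.
a ≥ 0: smallest is -3164 mod 486 = 238 (at t = 7), with b = -1687.

238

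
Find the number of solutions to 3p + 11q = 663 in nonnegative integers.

gcd(11, 3):
  11 = 3*3 + 2
  3 = 1*2 + 1
  2 = 2*1
so gcd(11, 3) = 1.
Back-substitute for Bézout coefficients:
  1 = 3 - 1*2
  ... = 3*(4) + 11*(-1)
Scale by 663: one solution is (2652, -663). Reduce p mod 11: (1, 60).
General: p = 1 + 11t, q = 60 - 3t.
p ≥ 0 ⇒ t ≥ 0; q ≥ 0 ⇒ t ≤ 20. So t ∈ [0, 20]: 21 solutions.

21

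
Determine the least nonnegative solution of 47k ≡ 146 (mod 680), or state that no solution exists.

278

gcd(680, 47) = 1  (680 = 14*47 + 22, 47 = 2*22 + 3, 22 = 7*3 + 1, 3 = 3*1).
1 divides 146, so solutions exist.
Back-substituting, 47*(-217) + 680*(15) = 1.
So 47*(-217) ≡ 1 (mod 680); multiply by 146: k ≡ -31682 (mod 680).
Smallest nonnegative: k = -31682 mod 680 = 278.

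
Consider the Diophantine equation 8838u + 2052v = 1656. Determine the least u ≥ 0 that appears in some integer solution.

58

gcd(8838, 2052):
  8838 = 4·2052 + 630
  2052 = 3·630 + 162
  630 = 3·162 + 144
  162 = 1·144 + 18
  144 = 8·18
so gcd(8838, 2052) = 18.
18 divides 1656, so solutions exist.
Back-substitute for Bézout coefficients:
  18 = 162 - 1·144
  ... = 8838·(-13) + 2052·(56)
Scale by 1656/18 = 92: (u₀, v₀) = (-1196, 5152).
General solution: u = -1196 + 114t, v = 5152 - 491t for integer t.
u ≥ 0: smallest is -1196 mod 114 = 58 (at t = 11), with v = -249.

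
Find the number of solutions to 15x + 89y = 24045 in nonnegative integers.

19

gcd(89, 15):
  89 = 5×15 + 14
  15 = 1×14 + 1
  14 = 14×1
so gcd(89, 15) = 1.
Back-substitute for Bézout coefficients:
  1 = 15 - 1×14
  ... = 15×(6) + 89×(-1)
Scale by 24045: one solution is (144270, -24045). Reduce x mod 89: (1, 270).
General: x = 1 + 89t, y = 270 - 15t.
x ≥ 0 ⇒ t ≥ 0; y ≥ 0 ⇒ t ≤ 18. So t ∈ [0, 18]: 19 solutions.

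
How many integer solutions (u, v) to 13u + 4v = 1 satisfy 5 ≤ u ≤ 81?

20

gcd(13, 4) = 1  (13 = 3×4 + 1, 4 = 4×1).
Back-substituting, 13×(1) + 4×(-3) = 1.
Scale by 1: particular solution (1, -3); reduce u mod 4: (1, -3).
General solution: u = 1 + 4t, v = -3 - 13t for integer t.
5 ≤ 1 + 4t ≤ 81 gives t ∈ [1, 20], which is 20 values.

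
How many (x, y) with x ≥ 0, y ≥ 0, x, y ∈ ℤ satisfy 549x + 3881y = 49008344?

gcd(3881, 549) = 1.
By Bézout, 549×(919) + 3881×(-130) = 1.
One solution: (783, 12517).
General: x = 783 + 3881t, y = 12517 - 549t.
x ≥ 0 ⇒ t ≥ 0; y ≥ 0 ⇒ t ≤ 22. So t ∈ [0, 22]: 23 solutions.

23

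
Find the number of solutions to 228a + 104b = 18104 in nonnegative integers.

3

gcd(228, 104) = 4.
By Bézout, 228·(-5) + 104·(11) = 4.
One solution: (16, 139).
General: a = 16 + 26t, b = 139 - 57t.
a ≥ 0 ⇒ t ≥ 0; b ≥ 0 ⇒ t ≤ 2. So t ∈ [0, 2]: 3 solutions.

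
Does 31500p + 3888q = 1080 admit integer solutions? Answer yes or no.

gcd(31500, 3888):
  31500 = 8×3888 + 396
  3888 = 9×396 + 324
  396 = 1×324 + 72
  324 = 4×72 + 36
  72 = 2×36
so gcd(31500, 3888) = 36.
36 divides 1080, so integer solutions exist.

yes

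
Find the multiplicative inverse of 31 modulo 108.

7

gcd(108, 31) = 1.
By Bézout, 31×(7) + 108×(-2) = 1.
So 31×7 ≡ 1 (mod 108), and 7 mod 108 = 7.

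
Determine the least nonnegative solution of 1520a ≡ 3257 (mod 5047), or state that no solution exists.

1493

gcd(5047, 1520) = 1  (5047 = 3*1520 + 487, 1520 = 3*487 + 59, 487 = 8*59 + 15, 59 = 3*15 + 14, 15 = 1*14 + 1, 14 = 14*1).
1 divides 3257, so solutions exist.
Back-substituting, 1520*(-342) + 5047*(103) = 1.
So 1520*(-342) ≡ 1 (mod 5047); multiply by 3257: a ≡ -1113894 (mod 5047).
Smallest nonnegative: a = -1113894 mod 5047 = 1493.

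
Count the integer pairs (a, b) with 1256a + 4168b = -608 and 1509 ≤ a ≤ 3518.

gcd(4168, 1256):
  4168 = 3·1256 + 400
  1256 = 3·400 + 56
  400 = 7·56 + 8
  56 = 7·8
so gcd(4168, 1256) = 8.
Back-substitute for Bézout coefficients:
  8 = 400 - 7·56
  ... = 1256·(-73) + 4168·(22)
Scale by -76: particular solution (5548, -1672); reduce a mod 521: (338, -102).
General solution: a = 338 + 521t, b = -102 - 157t for integer t.
1509 ≤ 338 + 521t ≤ 3518 gives t ∈ [3, 6], which is 4 values.

4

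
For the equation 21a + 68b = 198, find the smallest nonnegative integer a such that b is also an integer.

58

gcd(68, 21) = 1.
1 divides 198, so solutions exist.
By Bézout, 21×(13) + 68×(-4) = 1.
Scale by 198/1 = 198: (a₀, b₀) = (2574, -792).
General solution: a = 2574 + 68t, b = -792 - 21t for integer t.
a ≥ 0: smallest is 2574 mod 68 = 58 (at t = -37), with b = -15.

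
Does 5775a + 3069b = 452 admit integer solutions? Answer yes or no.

no

gcd(5775, 3069) = 33  (5775 = 1*3069 + 2706, 3069 = 1*2706 + 363, 2706 = 7*363 + 165, 363 = 2*165 + 33, 165 = 5*33).
33 does not divide 452 (remainder 23), so no integer solutions.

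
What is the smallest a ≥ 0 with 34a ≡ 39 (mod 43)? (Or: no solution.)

10

gcd(43, 34):
  43 = 1*34 + 9
  34 = 3*9 + 7
  9 = 1*7 + 2
  7 = 3*2 + 1
  2 = 2*1
so gcd(43, 34) = 1.
1 divides 39, so solutions exist.
Back-substitute for Bézout coefficients:
  1 = 7 - 3*2
  ... = 34*(19) + 43*(-15)
So 34*(19) ≡ 1 (mod 43); multiply by 39: a ≡ 741 (mod 43).
Smallest nonnegative: a = 741 mod 43 = 10.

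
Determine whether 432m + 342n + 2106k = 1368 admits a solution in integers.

gcd(432, 342) = 18  (432 = 1*342 + 90, 342 = 3*90 + 72, 90 = 1*72 + 18, 72 = 4*18).
gcd(18, 2106) = 18.
18 divides 1368, so integer solutions exist.

yes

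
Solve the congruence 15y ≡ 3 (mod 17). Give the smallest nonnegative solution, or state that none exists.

7

gcd(17, 15) = 1  (17 = 1*15 + 2, 15 = 7*2 + 1, 2 = 2*1).
1 divides 3, so solutions exist.
Back-substituting, 15*(8) + 17*(-7) = 1.
So 15*(8) ≡ 1 (mod 17); multiply by 3: y ≡ 24 (mod 17).
Smallest nonnegative: y = 24 mod 17 = 7.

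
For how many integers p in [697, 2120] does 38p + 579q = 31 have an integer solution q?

gcd(579, 38) = 1.
By Bézout, 38×(-259) + 579×(17) = 1.
Particular solution: (77, -5).
General solution: p = 77 + 579t, q = -5 - 38t for integer t.
697 ≤ 77 + 579t ≤ 2120 gives t ∈ [2, 3], which is 2 values.

2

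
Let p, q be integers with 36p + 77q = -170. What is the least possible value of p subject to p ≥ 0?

68

gcd(77, 36):
  77 = 2*36 + 5
  36 = 7*5 + 1
  5 = 5*1
so gcd(77, 36) = 1.
1 divides -170, so solutions exist.
Back-substitute for Bézout coefficients:
  1 = 36 - 7*5
  ... = 36*(15) + 77*(-7)
Scale by -170/1 = -170: (p₀, q₀) = (-2550, 1190).
General solution: p = -2550 + 77t, q = 1190 - 36t for integer t.
p ≥ 0: smallest is -2550 mod 77 = 68 (at t = 34), with q = -34.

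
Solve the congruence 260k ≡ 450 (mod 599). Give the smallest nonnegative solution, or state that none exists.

163

gcd(599, 260):
  599 = 2·260 + 79
  260 = 3·79 + 23
  79 = 3·23 + 10
  23 = 2·10 + 3
  10 = 3·3 + 1
  3 = 3·1
so gcd(599, 260) = 1.
1 divides 450, so solutions exist.
Back-substitute for Bézout coefficients:
  1 = 10 - 3·3
  ... = 260·(-182) + 599·(79)
So 260·(-182) ≡ 1 (mod 599); multiply by 450: k ≡ -81900 (mod 599).
Smallest nonnegative: k = -81900 mod 599 = 163.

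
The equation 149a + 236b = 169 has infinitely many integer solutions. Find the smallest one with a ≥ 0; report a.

gcd(236, 149):
  236 = 1*149 + 87
  149 = 1*87 + 62
  87 = 1*62 + 25
  62 = 2*25 + 12
  25 = 2*12 + 1
  12 = 12*1
so gcd(236, 149) = 1.
1 divides 169, so solutions exist.
Back-substitute for Bézout coefficients:
  1 = 25 - 2*12
  ... = 149*(-19) + 236*(12)
Scale by 169/1 = 169: (a₀, b₀) = (-3211, 2028).
General solution: a = -3211 + 236t, b = 2028 - 149t for integer t.
a ≥ 0: smallest is -3211 mod 236 = 93 (at t = 14), with b = -58.

93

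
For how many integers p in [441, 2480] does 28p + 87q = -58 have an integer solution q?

24

gcd(87, 28) = 1  (87 = 3*28 + 3, 28 = 9*3 + 1, 3 = 3*1).
Back-substituting, 28*(28) + 87*(-9) = 1.
Scale by -58: particular solution (-1624, 522); reduce p mod 87: (29, -10).
General solution: p = 29 + 87t, q = -10 - 28t for integer t.
441 ≤ 29 + 87t ≤ 2480 gives t ∈ [5, 28], which is 24 values.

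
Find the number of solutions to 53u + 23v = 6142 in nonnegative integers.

gcd(53, 23) = 1.
By Bézout, 53·(10) + 23·(-23) = 1.
One solution: (10, 244).
General: u = 10 + 23t, v = 244 - 53t.
u ≥ 0 ⇒ t ≥ 0; v ≥ 0 ⇒ t ≤ 4. So t ∈ [0, 4]: 5 solutions.

5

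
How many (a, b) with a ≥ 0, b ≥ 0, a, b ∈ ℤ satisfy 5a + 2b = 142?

gcd(5, 2) = 1.
By Bézout, 5×(1) + 2×(-2) = 1.
One solution: (0, 71).
General: a = 0 + 2t, b = 71 - 5t.
a ≥ 0 ⇒ t ≥ 0; b ≥ 0 ⇒ t ≤ 14. So t ∈ [0, 14]: 15 solutions.

15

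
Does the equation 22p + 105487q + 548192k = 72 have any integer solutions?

gcd(105487, 22) = 1.
gcd(1, 548192) = 1.
1 divides 72, so integer solutions exist.

yes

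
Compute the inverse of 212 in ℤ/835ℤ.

193

gcd(835, 212):
  835 = 3×212 + 199
  212 = 1×199 + 13
  199 = 15×13 + 4
  13 = 3×4 + 1
  4 = 4×1
so gcd(835, 212) = 1.
Back-substitute for Bézout coefficients:
  1 = 13 - 3×4
  ... = 212×(193) + 835×(-49)
So 212×193 ≡ 1 (mod 835), and 193 mod 835 = 193.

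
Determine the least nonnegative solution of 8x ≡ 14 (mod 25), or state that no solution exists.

8

gcd(25, 8):
  25 = 3·8 + 1
  8 = 8·1
so gcd(25, 8) = 1.
1 divides 14, so solutions exist.
Back-substitute for Bézout coefficients:
  1 = 25 - 3·8
  ... = 8·(-3) + 25·(1)
So 8·(-3) ≡ 1 (mod 25); multiply by 14: x ≡ -42 (mod 25).
Smallest nonnegative: x = -42 mod 25 = 8.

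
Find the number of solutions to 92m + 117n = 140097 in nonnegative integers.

gcd(117, 92):
  117 = 1·92 + 25
  92 = 3·25 + 17
  25 = 1·17 + 8
  17 = 2·8 + 1
  8 = 8·1
so gcd(117, 92) = 1.
Back-substitute for Bézout coefficients:
  1 = 17 - 2·8
  ... = 92·(14) + 117·(-11)
Scale by 140097: one solution is (1961358, -1541067). Reduce m mod 117: (87, 1129).
General: m = 87 + 117t, n = 1129 - 92t.
m ≥ 0 ⇒ t ≥ 0; n ≥ 0 ⇒ t ≤ 12. So t ∈ [0, 12]: 13 solutions.

13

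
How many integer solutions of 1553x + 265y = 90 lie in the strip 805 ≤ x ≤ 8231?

28

gcd(1553, 265):
  1553 = 5*265 + 228
  265 = 1*228 + 37
  228 = 6*37 + 6
  37 = 6*6 + 1
  6 = 6*1
so gcd(1553, 265) = 1.
Back-substitute for Bézout coefficients:
  1 = 37 - 6*6
  ... = 1553*(-43) + 265*(252)
Scale by 90: particular solution (-3870, 22680); reduce x mod 265: (105, -615).
General solution: x = 105 + 265t, y = -615 - 1553t for integer t.
805 ≤ 105 + 265t ≤ 8231 gives t ∈ [3, 30], which is 28 values.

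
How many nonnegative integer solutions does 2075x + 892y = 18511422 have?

10

gcd(2075, 892) = 1.
By Bézout, 2075×(-141) + 892×(328) = 1.
One solution: (134, 20441).
General: x = 134 + 892t, y = 20441 - 2075t.
x ≥ 0 ⇒ t ≥ 0; y ≥ 0 ⇒ t ≤ 9. So t ∈ [0, 9]: 10 solutions.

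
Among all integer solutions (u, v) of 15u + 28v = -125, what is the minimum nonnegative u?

1

gcd(28, 15):
  28 = 1*15 + 13
  15 = 1*13 + 2
  13 = 6*2 + 1
  2 = 2*1
so gcd(28, 15) = 1.
1 divides -125, so solutions exist.
Back-substitute for Bézout coefficients:
  1 = 13 - 6*2
  ... = 15*(-13) + 28*(7)
Scale by -125/1 = -125: (u₀, v₀) = (1625, -875).
General solution: u = 1625 + 28t, v = -875 - 15t for integer t.
u ≥ 0: smallest is 1625 mod 28 = 1 (at t = -58), with v = -5.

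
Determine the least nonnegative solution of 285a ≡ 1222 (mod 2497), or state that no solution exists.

gcd(2497, 285):
  2497 = 8·285 + 217
  285 = 1·217 + 68
  217 = 3·68 + 13
  68 = 5·13 + 3
  13 = 4·3 + 1
  3 = 3·1
so gcd(2497, 285) = 1.
1 divides 1222, so solutions exist.
Back-substitute for Bézout coefficients:
  1 = 13 - 4·3
  ... = 285·(-771) + 2497·(88)
So 285·(-771) ≡ 1 (mod 2497); multiply by 1222: a ≡ -942162 (mod 2497).
Smallest nonnegative: a = -942162 mod 2497 = 1704.

1704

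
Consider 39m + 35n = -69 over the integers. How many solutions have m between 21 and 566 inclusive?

gcd(39, 35) = 1  (39 = 1·35 + 4, 35 = 8·4 + 3, 4 = 1·3 + 1, 3 = 3·1).
Back-substituting, 39·(9) + 35·(-10) = 1.
Scale by -69: particular solution (-621, 690); reduce m mod 35: (9, -12).
General solution: m = 9 + 35t, n = -12 - 39t for integer t.
21 ≤ 9 + 35t ≤ 566 gives t ∈ [1, 15], which is 15 values.

15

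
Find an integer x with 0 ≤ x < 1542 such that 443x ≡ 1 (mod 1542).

gcd(1542, 443):
  1542 = 3*443 + 213
  443 = 2*213 + 17
  213 = 12*17 + 9
  17 = 1*9 + 8
  9 = 1*8 + 1
  8 = 8*1
so gcd(1542, 443) = 1.
Back-substitute for Bézout coefficients:
  1 = 9 - 1*8
  ... = 443*(-181) + 1542*(52)
So 443*-181 ≡ 1 (mod 1542), and -181 mod 1542 = 1361.

1361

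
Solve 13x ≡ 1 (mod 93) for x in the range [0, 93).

gcd(93, 13) = 1.
By Bézout, 13*(43) + 93*(-6) = 1.
So 13*43 ≡ 1 (mod 93), and 43 mod 93 = 43.

43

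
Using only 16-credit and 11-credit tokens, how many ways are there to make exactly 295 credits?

Need nonnegative integers with 16j + 11k = 295.
gcd(16, 11) = 1, and 16·(-2) + 11·(3) = 1.
So (j₀, k₀) = (-590, 885); general j = -590 + 11t, k = 885 - 16t.
j ≥ 0 ⇒ t ≥ 54; k ≥ 0 ⇒ t ≤ 55. That's 2 values of t.

2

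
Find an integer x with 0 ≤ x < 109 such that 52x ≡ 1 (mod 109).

65

gcd(109, 52) = 1.
By Bézout, 52*(-44) + 109*(21) = 1.
So 52*-44 ≡ 1 (mod 109), and -44 mod 109 = 65.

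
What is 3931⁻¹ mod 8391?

gcd(8391, 3931) = 1.
By Bézout, 3931·(-920) + 8391·(431) = 1.
So 3931·-920 ≡ 1 (mod 8391), and -920 mod 8391 = 7471.

7471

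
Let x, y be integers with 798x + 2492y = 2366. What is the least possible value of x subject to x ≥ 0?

131

gcd(2492, 798) = 14.
14 divides 2366, so solutions exist.
By Bézout, 798*(25) + 2492*(-8) = 14.
Scale by 2366/14 = 169: (x₀, y₀) = (4225, -1352).
General solution: x = 4225 + 178t, y = -1352 - 57t for integer t.
x ≥ 0: smallest is 4225 mod 178 = 131 (at t = -23), with y = -41.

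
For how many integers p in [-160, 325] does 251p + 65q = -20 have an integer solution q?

gcd(251, 65) = 1.
By Bézout, 251·(-29) + 65·(112) = 1.
Particular solution: (60, -232).
General solution: p = 60 + 65t, q = -232 - 251t for integer t.
-160 ≤ 60 + 65t ≤ 325 gives t ∈ [-3, 4], which is 8 values.

8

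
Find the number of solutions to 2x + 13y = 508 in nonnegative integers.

20

gcd(13, 2) = 1  (13 = 6×2 + 1, 2 = 2×1).
Back-substituting, 2×(-6) + 13×(1) = 1.
Scale by 508: one solution is (-3048, 508). Reduce x mod 13: (7, 38).
General: x = 7 + 13t, y = 38 - 2t.
x ≥ 0 ⇒ t ≥ 0; y ≥ 0 ⇒ t ≤ 19. So t ∈ [0, 19]: 20 solutions.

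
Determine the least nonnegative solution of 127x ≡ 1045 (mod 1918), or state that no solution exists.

1745

gcd(1918, 127) = 1  (1918 = 15×127 + 13, 127 = 9×13 + 10, 13 = 1×10 + 3, 10 = 3×3 + 1, 3 = 3×1).
1 divides 1045, so solutions exist.
Back-substituting, 127×(589) + 1918×(-39) = 1.
So 127×(589) ≡ 1 (mod 1918); multiply by 1045: x ≡ 615505 (mod 1918).
Smallest nonnegative: x = 615505 mod 1918 = 1745.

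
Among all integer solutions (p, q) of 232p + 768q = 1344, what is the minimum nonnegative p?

gcd(768, 232):
  768 = 3×232 + 72
  232 = 3×72 + 16
  72 = 4×16 + 8
  16 = 2×8
so gcd(768, 232) = 8.
8 divides 1344, so solutions exist.
Back-substitute for Bézout coefficients:
  8 = 72 - 4×16
  ... = 232×(-43) + 768×(13)
Scale by 1344/8 = 168: (p₀, q₀) = (-7224, 2184).
General solution: p = -7224 + 96t, q = 2184 - 29t for integer t.
p ≥ 0: smallest is -7224 mod 96 = 72 (at t = 76), with q = -20.

72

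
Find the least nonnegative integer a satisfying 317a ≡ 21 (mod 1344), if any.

441

gcd(1344, 317) = 1  (1344 = 4·317 + 76, 317 = 4·76 + 13, 76 = 5·13 + 11, 13 = 1·11 + 2, 11 = 5·2 + 1, 2 = 2·1).
1 divides 21, so solutions exist.
Back-substituting, 317·(-619) + 1344·(146) = 1.
So 317·(-619) ≡ 1 (mod 1344); multiply by 21: a ≡ -12999 (mod 1344).
Smallest nonnegative: a = -12999 mod 1344 = 441.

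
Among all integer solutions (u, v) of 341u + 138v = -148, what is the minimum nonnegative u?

106

gcd(341, 138):
  341 = 2·138 + 65
  138 = 2·65 + 8
  65 = 8·8 + 1
  8 = 8·1
so gcd(341, 138) = 1.
1 divides -148, so solutions exist.
Back-substitute for Bézout coefficients:
  1 = 65 - 8·8
  ... = 341·(17) + 138·(-42)
Scale by -148/1 = -148: (u₀, v₀) = (-2516, 6216).
General solution: u = -2516 + 138t, v = 6216 - 341t for integer t.
u ≥ 0: smallest is -2516 mod 138 = 106 (at t = 19), with v = -263.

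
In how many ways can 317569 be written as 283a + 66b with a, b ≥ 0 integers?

gcd(283, 66):
  283 = 4×66 + 19
  66 = 3×19 + 9
  19 = 2×9 + 1
  9 = 9×1
so gcd(283, 66) = 1.
Back-substitute for Bézout coefficients:
  1 = 19 - 2×9
  ... = 283×(7) + 66×(-30)
Scale by 317569: one solution is (2222983, -9527070). Reduce a mod 66: (37, 4653).
General: a = 37 + 66t, b = 4653 - 283t.
a ≥ 0 ⇒ t ≥ 0; b ≥ 0 ⇒ t ≤ 16. So t ∈ [0, 16]: 17 solutions.

17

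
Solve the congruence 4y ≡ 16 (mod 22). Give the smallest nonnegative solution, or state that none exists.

4

gcd(22, 4) = 2  (22 = 5·4 + 2, 4 = 2·2).
2 divides 16, so solutions exist.
Back-substituting, 4·(-5) + 22·(1) = 2.
So 4·(-5) ≡ 2 (mod 22); multiply by 8: y ≡ -40 (mod 11).
Smallest nonnegative: y = -40 mod 11 = 4.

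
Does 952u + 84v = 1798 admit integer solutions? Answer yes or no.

gcd(952, 84) = 28  (952 = 11·84 + 28, 84 = 3·28).
28 does not divide 1798 (remainder 6), so no integer solutions.

no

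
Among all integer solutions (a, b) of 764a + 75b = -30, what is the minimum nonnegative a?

30

gcd(764, 75) = 1  (764 = 10×75 + 14, 75 = 5×14 + 5, 14 = 2×5 + 4, 5 = 1×4 + 1, 4 = 4×1).
1 divides -30, so solutions exist.
Back-substituting, 764×(-16) + 75×(163) = 1.
Scale by -30/1 = -30: (a₀, b₀) = (480, -4890).
General solution: a = 480 + 75t, b = -4890 - 764t for integer t.
a ≥ 0: smallest is 480 mod 75 = 30 (at t = -6), with b = -306.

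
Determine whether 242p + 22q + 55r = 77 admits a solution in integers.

yes

gcd(242, 22) = 22  (242 = 11*22).
gcd(22, 55) = 11.
11 divides 77, so integer solutions exist.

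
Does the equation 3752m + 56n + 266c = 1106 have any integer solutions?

yes

gcd(3752, 56):
  3752 = 67×56
so gcd(3752, 56) = 56.
gcd(56, 266) = 14.
14 divides 1106, so integer solutions exist.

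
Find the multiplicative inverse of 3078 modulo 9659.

8909

gcd(9659, 3078):
  9659 = 3*3078 + 425
  3078 = 7*425 + 103
  425 = 4*103 + 13
  103 = 7*13 + 12
  13 = 1*12 + 1
  12 = 12*1
so gcd(9659, 3078) = 1.
Back-substitute for Bézout coefficients:
  1 = 13 - 1*12
  ... = 3078*(-750) + 9659*(239)
So 3078*-750 ≡ 1 (mod 9659), and -750 mod 9659 = 8909.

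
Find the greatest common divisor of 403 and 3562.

13

gcd(3562, 403) = 13  (3562 = 8*403 + 338, 403 = 1*338 + 65, 338 = 5*65 + 13, 65 = 5*13).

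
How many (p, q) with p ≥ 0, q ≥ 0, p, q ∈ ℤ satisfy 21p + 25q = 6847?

13

gcd(25, 21) = 1  (25 = 1*21 + 4, 21 = 5*4 + 1, 4 = 4*1).
Back-substituting, 21*(6) + 25*(-5) = 1.
Scale by 6847: one solution is (41082, -34235). Reduce p mod 25: (7, 268).
General: p = 7 + 25t, q = 268 - 21t.
p ≥ 0 ⇒ t ≥ 0; q ≥ 0 ⇒ t ≤ 12. So t ∈ [0, 12]: 13 solutions.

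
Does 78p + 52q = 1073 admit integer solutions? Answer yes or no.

gcd(78, 52) = 26  (78 = 1·52 + 26, 52 = 2·26).
26 does not divide 1073 (remainder 7), so no integer solutions.

no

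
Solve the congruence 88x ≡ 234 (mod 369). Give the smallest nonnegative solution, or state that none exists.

gcd(369, 88) = 1.
1 divides 234, so solutions exist.
By Bézout, 88*(130) + 369*(-31) = 1.
So 88*(130) ≡ 1 (mod 369); multiply by 234: x ≡ 30420 (mod 369).
Smallest nonnegative: x = 30420 mod 369 = 162.

162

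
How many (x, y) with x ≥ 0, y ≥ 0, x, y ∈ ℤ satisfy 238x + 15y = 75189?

gcd(238, 15) = 1.
By Bézout, 238*(7) + 15*(-111) = 1.
One solution: (3, 4965).
General: x = 3 + 15t, y = 4965 - 238t.
x ≥ 0 ⇒ t ≥ 0; y ≥ 0 ⇒ t ≤ 20. So t ∈ [0, 20]: 21 solutions.

21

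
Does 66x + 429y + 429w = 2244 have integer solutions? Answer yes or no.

gcd(429, 66) = 33  (429 = 6·66 + 33, 66 = 2·33).
gcd(33, 429) = 33.
33 divides 2244, so integer solutions exist.

yes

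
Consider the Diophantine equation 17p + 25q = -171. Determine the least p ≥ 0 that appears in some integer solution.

gcd(25, 17):
  25 = 1*17 + 8
  17 = 2*8 + 1
  8 = 8*1
so gcd(25, 17) = 1.
1 divides -171, so solutions exist.
Back-substitute for Bézout coefficients:
  1 = 17 - 2*8
  ... = 17*(3) + 25*(-2)
Scale by -171/1 = -171: (p₀, q₀) = (-513, 342).
General solution: p = -513 + 25t, q = 342 - 17t for integer t.
p ≥ 0: smallest is -513 mod 25 = 12 (at t = 21), with q = -15.

12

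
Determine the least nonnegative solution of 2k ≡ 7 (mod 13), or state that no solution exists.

10

gcd(13, 2) = 1.
1 divides 7, so solutions exist.
By Bézout, 2×(-6) + 13×(1) = 1.
So 2×(-6) ≡ 1 (mod 13); multiply by 7: k ≡ -42 (mod 13).
Smallest nonnegative: k = -42 mod 13 = 10.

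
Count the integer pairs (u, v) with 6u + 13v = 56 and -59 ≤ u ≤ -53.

gcd(13, 6) = 1.
By Bézout, 6·(-2) + 13·(1) = 1.
Particular solution: (5, 2).
General solution: u = 5 + 13t, v = 2 - 6t for integer t.
-59 ≤ 5 + 13t ≤ -53 gives t ∈ [-4, -5], which is 0 values.

0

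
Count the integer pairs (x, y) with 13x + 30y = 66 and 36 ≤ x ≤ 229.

7

gcd(30, 13) = 1.
By Bézout, 13×(7) + 30×(-3) = 1.
Particular solution: (12, -3).
General solution: x = 12 + 30t, y = -3 - 13t for integer t.
36 ≤ 12 + 30t ≤ 229 gives t ∈ [1, 7], which is 7 values.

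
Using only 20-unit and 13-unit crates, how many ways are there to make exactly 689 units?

3

Need nonnegative integers with 20j + 13k = 689.
gcd(20, 13) = 1, and 20·(2) + 13·(-3) = 1.
So (j₀, k₀) = (1378, -2067); general j = 1378 + 13t, k = -2067 - 20t.
j ≥ 0 ⇒ t ≥ -106; k ≥ 0 ⇒ t ≤ -104. That's 3 values of t.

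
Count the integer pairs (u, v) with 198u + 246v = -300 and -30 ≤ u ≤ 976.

gcd(246, 198) = 6.
By Bézout, 198*(5) + 246*(-4) = 6.
Particular solution: (37, -31).
General solution: u = 37 + 41t, v = -31 - 33t for integer t.
-30 ≤ 37 + 41t ≤ 976 gives t ∈ [-1, 22], which is 24 values.

24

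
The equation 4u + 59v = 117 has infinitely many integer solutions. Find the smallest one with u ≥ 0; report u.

44

gcd(59, 4):
  59 = 14*4 + 3
  4 = 1*3 + 1
  3 = 3*1
so gcd(59, 4) = 1.
1 divides 117, so solutions exist.
Back-substitute for Bézout coefficients:
  1 = 4 - 1*3
  ... = 4*(15) + 59*(-1)
Scale by 117/1 = 117: (u₀, v₀) = (1755, -117).
General solution: u = 1755 + 59t, v = -117 - 4t for integer t.
u ≥ 0: smallest is 1755 mod 59 = 44 (at t = -29), with v = -1.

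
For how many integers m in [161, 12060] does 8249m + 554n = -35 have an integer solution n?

21

gcd(8249, 554) = 1  (8249 = 14*554 + 493, 554 = 1*493 + 61, 493 = 8*61 + 5, 61 = 12*5 + 1, 5 = 5*1).
Back-substituting, 8249*(-109) + 554*(1623) = 1.
Scale by -35: particular solution (3815, -56805); reduce m mod 554: (491, -7311).
General solution: m = 491 + 554t, n = -7311 - 8249t for integer t.
161 ≤ 491 + 554t ≤ 12060 gives t ∈ [0, 20], which is 21 values.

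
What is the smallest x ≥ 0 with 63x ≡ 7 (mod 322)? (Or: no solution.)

gcd(322, 63) = 7  (322 = 5·63 + 7, 63 = 9·7).
7 divides 7, so solutions exist.
Back-substituting, 63·(-5) + 322·(1) = 7.
So 63·(-5) ≡ 7 (mod 322); multiply by 1: x ≡ -5 (mod 46).
Smallest nonnegative: x = -5 mod 46 = 41.

41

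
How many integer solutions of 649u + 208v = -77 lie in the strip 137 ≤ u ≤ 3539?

17

gcd(649, 208) = 1.
By Bézout, 649×(25) + 208×(-78) = 1.
Particular solution: (155, -484).
General solution: u = 155 + 208t, v = -484 - 649t for integer t.
137 ≤ 155 + 208t ≤ 3539 gives t ∈ [0, 16], which is 17 values.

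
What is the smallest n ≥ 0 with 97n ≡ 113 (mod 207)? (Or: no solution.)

gcd(207, 97):
  207 = 2*97 + 13
  97 = 7*13 + 6
  13 = 2*6 + 1
  6 = 6*1
so gcd(207, 97) = 1.
1 divides 113, so solutions exist.
Back-substitute for Bézout coefficients:
  1 = 13 - 2*6
  ... = 97*(-32) + 207*(15)
So 97*(-32) ≡ 1 (mod 207); multiply by 113: n ≡ -3616 (mod 207).
Smallest nonnegative: n = -3616 mod 207 = 110.

110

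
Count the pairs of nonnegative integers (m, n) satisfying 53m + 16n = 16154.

19

gcd(53, 16) = 1.
By Bézout, 53×(-3) + 16×(10) = 1.
One solution: (2, 1003).
General: m = 2 + 16t, n = 1003 - 53t.
m ≥ 0 ⇒ t ≥ 0; n ≥ 0 ⇒ t ≤ 18. So t ∈ [0, 18]: 19 solutions.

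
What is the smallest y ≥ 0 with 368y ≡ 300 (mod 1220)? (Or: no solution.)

gcd(1220, 368):
  1220 = 3*368 + 116
  368 = 3*116 + 20
  116 = 5*20 + 16
  20 = 1*16 + 4
  16 = 4*4
so gcd(1220, 368) = 4.
4 divides 300, so solutions exist.
Back-substitute for Bézout coefficients:
  4 = 20 - 1*16
  ... = 368*(63) + 1220*(-19)
So 368*(63) ≡ 4 (mod 1220); multiply by 75: y ≡ 4725 (mod 305).
Smallest nonnegative: y = 4725 mod 305 = 150.

150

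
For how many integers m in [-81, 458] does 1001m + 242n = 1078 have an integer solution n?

25

gcd(1001, 242) = 11.
By Bézout, 1001×(-7) + 242×(29) = 11.
Particular solution: (18, -70).
General solution: m = 18 + 22t, n = -70 - 91t for integer t.
-81 ≤ 18 + 22t ≤ 458 gives t ∈ [-4, 20], which is 25 values.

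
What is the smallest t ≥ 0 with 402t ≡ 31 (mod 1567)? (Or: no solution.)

347

gcd(1567, 402) = 1.
1 divides 31, so solutions exist.
By Bézout, 402*(-191) + 1567*(49) = 1.
So 402*(-191) ≡ 1 (mod 1567); multiply by 31: t ≡ -5921 (mod 1567).
Smallest nonnegative: t = -5921 mod 1567 = 347.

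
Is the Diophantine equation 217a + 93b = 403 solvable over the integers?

gcd(217, 93) = 31  (217 = 2×93 + 31, 93 = 3×31).
31 divides 403, so integer solutions exist.

yes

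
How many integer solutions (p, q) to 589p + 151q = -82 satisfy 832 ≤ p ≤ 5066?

28

gcd(589, 151) = 1.
By Bézout, 589*(10) + 151*(-39) = 1.
Particular solution: (86, -336).
General solution: p = 86 + 151t, q = -336 - 589t for integer t.
832 ≤ 86 + 151t ≤ 5066 gives t ∈ [5, 32], which is 28 values.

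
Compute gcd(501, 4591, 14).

gcd(4591, 501):
  4591 = 9*501 + 82
  501 = 6*82 + 9
  82 = 9*9 + 1
  9 = 9*1
so gcd(4591, 501) = 1.
gcd(1, 14) = 1.

1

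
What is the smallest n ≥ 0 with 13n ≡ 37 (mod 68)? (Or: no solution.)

gcd(68, 13) = 1.
1 divides 37, so solutions exist.
By Bézout, 13×(21) + 68×(-4) = 1.
So 13×(21) ≡ 1 (mod 68); multiply by 37: n ≡ 777 (mod 68).
Smallest nonnegative: n = 777 mod 68 = 29.

29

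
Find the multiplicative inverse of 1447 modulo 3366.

gcd(3366, 1447) = 1.
By Bézout, 1447×(-977) + 3366×(420) = 1.
So 1447×-977 ≡ 1 (mod 3366), and -977 mod 3366 = 2389.

2389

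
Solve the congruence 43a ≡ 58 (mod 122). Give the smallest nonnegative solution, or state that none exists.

gcd(122, 43) = 1  (122 = 2·43 + 36, 43 = 1·36 + 7, 36 = 5·7 + 1, 7 = 7·1).
1 divides 58, so solutions exist.
Back-substituting, 43·(-17) + 122·(6) = 1.
So 43·(-17) ≡ 1 (mod 122); multiply by 58: a ≡ -986 (mod 122).
Smallest nonnegative: a = -986 mod 122 = 112.

112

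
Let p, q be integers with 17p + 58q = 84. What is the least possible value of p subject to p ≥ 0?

22

gcd(58, 17) = 1.
1 divides 84, so solutions exist.
By Bézout, 17*(-17) + 58*(5) = 1.
Scale by 84/1 = 84: (p₀, q₀) = (-1428, 420).
General solution: p = -1428 + 58t, q = 420 - 17t for integer t.
p ≥ 0: smallest is -1428 mod 58 = 22 (at t = 25), with q = -5.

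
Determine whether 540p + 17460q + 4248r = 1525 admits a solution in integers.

no

gcd(17460, 540) = 180  (17460 = 32*540 + 180, 540 = 3*180).
gcd(180, 4248) = 36.
36 does not divide 1525 (remainder 13), so no integer solutions.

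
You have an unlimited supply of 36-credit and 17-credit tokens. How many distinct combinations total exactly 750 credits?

2

Need nonnegative integers with 36j + 17k = 750.
gcd(36, 17) = 1, and 36·(-8) + 17·(17) = 1.
So (j₀, k₀) = (-6000, 12750); general j = -6000 + 17t, k = 12750 - 36t.
j ≥ 0 ⇒ t ≥ 353; k ≥ 0 ⇒ t ≤ 354. That's 2 values of t.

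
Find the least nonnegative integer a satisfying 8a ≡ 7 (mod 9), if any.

2

gcd(9, 8) = 1.
1 divides 7, so solutions exist.
By Bézout, 8×(-1) + 9×(1) = 1.
So 8×(-1) ≡ 1 (mod 9); multiply by 7: a ≡ -7 (mod 9).
Smallest nonnegative: a = -7 mod 9 = 2.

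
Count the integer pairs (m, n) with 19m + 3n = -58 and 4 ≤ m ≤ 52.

gcd(19, 3):
  19 = 6*3 + 1
  3 = 3*1
so gcd(19, 3) = 1.
Back-substitute for Bézout coefficients:
  1 = 19 - 6*3
  ... = 19*(1) + 3*(-6)
Scale by -58: particular solution (-58, 348); reduce m mod 3: (2, -32).
General solution: m = 2 + 3t, n = -32 - 19t for integer t.
4 ≤ 2 + 3t ≤ 52 gives t ∈ [1, 16], which is 16 values.

16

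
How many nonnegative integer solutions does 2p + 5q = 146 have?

gcd(5, 2) = 1.
By Bézout, 2·(-2) + 5·(1) = 1.
One solution: (3, 28).
General: p = 3 + 5t, q = 28 - 2t.
p ≥ 0 ⇒ t ≥ 0; q ≥ 0 ⇒ t ≤ 14. So t ∈ [0, 14]: 15 solutions.

15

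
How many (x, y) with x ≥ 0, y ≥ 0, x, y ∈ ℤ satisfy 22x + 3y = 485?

gcd(22, 3) = 1  (22 = 7*3 + 1, 3 = 3*1).
Back-substituting, 22*(1) + 3*(-7) = 1.
Scale by 485: one solution is (485, -3395). Reduce x mod 3: (2, 147).
General: x = 2 + 3t, y = 147 - 22t.
x ≥ 0 ⇒ t ≥ 0; y ≥ 0 ⇒ t ≤ 6. So t ∈ [0, 6]: 7 solutions.

7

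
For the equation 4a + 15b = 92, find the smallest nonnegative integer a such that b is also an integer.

8

gcd(15, 4) = 1  (15 = 3*4 + 3, 4 = 1*3 + 1, 3 = 3*1).
1 divides 92, so solutions exist.
Back-substituting, 4*(4) + 15*(-1) = 1.
Scale by 92/1 = 92: (a₀, b₀) = (368, -92).
General solution: a = 368 + 15t, b = -92 - 4t for integer t.
a ≥ 0: smallest is 368 mod 15 = 8 (at t = -24), with b = 4.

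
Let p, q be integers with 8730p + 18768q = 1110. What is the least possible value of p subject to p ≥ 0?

1591

gcd(18768, 8730):
  18768 = 2*8730 + 1308
  8730 = 6*1308 + 882
  1308 = 1*882 + 426
  882 = 2*426 + 30
  426 = 14*30 + 6
  30 = 5*6
so gcd(18768, 8730) = 6.
6 divides 1110, so solutions exist.
Back-substitute for Bézout coefficients:
  6 = 426 - 14*30
  ... = 8730*(-617) + 18768*(287)
Scale by 1110/6 = 185: (p₀, q₀) = (-114145, 53095).
General solution: p = -114145 + 3128t, q = 53095 - 1455t for integer t.
p ≥ 0: smallest is -114145 mod 3128 = 1591 (at t = 37), with q = -740.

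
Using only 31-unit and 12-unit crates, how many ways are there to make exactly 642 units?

2

Need nonnegative integers with 31j + 12k = 642.
gcd(31, 12) = 1, and 31·(-5) + 12·(13) = 1.
So (j₀, k₀) = (-3210, 8346); general j = -3210 + 12t, k = 8346 - 31t.
j ≥ 0 ⇒ t ≥ 268; k ≥ 0 ⇒ t ≤ 269. That's 2 values of t.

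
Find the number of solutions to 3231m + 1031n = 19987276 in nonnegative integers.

gcd(3231, 1031) = 1  (3231 = 3·1031 + 138, 1031 = 7·138 + 65, 138 = 2·65 + 8, 65 = 8·8 + 1, 8 = 8·1).
Back-substituting, 3231·(-127) + 1031·(398) = 1.
Scale by 19987276: one solution is (-2538384052, 7954935848). Reduce m mod 1031: (839, 16757).
General: m = 839 + 1031t, n = 16757 - 3231t.
m ≥ 0 ⇒ t ≥ 0; n ≥ 0 ⇒ t ≤ 5. So t ∈ [0, 5]: 6 solutions.

6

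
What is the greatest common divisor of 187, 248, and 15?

1

gcd(248, 187):
  248 = 1×187 + 61
  187 = 3×61 + 4
  61 = 15×4 + 1
  4 = 4×1
so gcd(248, 187) = 1.
gcd(1, 15) = 1.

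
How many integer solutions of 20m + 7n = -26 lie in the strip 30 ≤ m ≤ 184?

22

gcd(20, 7) = 1  (20 = 2·7 + 6, 7 = 1·6 + 1, 6 = 6·1).
Back-substituting, 20·(-1) + 7·(3) = 1.
Scale by -26: particular solution (26, -78); reduce m mod 7: (5, -18).
General solution: m = 5 + 7t, n = -18 - 20t for integer t.
30 ≤ 5 + 7t ≤ 184 gives t ∈ [4, 25], which is 22 values.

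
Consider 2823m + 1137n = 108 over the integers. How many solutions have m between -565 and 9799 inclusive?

28

gcd(2823, 1137) = 3  (2823 = 2·1137 + 549, 1137 = 2·549 + 39, 549 = 14·39 + 3, 39 = 13·3).
Back-substituting, 2823·(29) + 1137·(-72) = 3.
Scale by 36: particular solution (1044, -2592); reduce m mod 379: (286, -710).
General solution: m = 286 + 379t, n = -710 - 941t for integer t.
-565 ≤ 286 + 379t ≤ 9799 gives t ∈ [-2, 25], which is 28 values.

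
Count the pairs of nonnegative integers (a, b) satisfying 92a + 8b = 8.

1

gcd(92, 8) = 4.
By Bézout, 92*(1) + 8*(-11) = 4.
One solution: (0, 1).
General: a = 0 + 2t, b = 1 - 23t.
a ≥ 0 ⇒ t ≥ 0; b ≥ 0 ⇒ t ≤ 0. So t ∈ [0, 0]: 1 solution.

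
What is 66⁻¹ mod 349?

312

gcd(349, 66) = 1  (349 = 5*66 + 19, 66 = 3*19 + 9, 19 = 2*9 + 1, 9 = 9*1).
Back-substituting, 66*(-37) + 349*(7) = 1.
So 66*-37 ≡ 1 (mod 349), and -37 mod 349 = 312.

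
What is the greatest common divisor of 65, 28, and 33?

1

gcd(65, 28) = 1.
gcd(1, 33) = 1.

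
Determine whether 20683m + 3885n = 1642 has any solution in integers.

gcd(20683, 3885):
  20683 = 5·3885 + 1258
  3885 = 3·1258 + 111
  1258 = 11·111 + 37
  111 = 3·37
so gcd(20683, 3885) = 37.
37 does not divide 1642 (remainder 14), so no integer solutions.

no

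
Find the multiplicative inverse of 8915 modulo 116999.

102904

gcd(116999, 8915):
  116999 = 13*8915 + 1104
  8915 = 8*1104 + 83
  1104 = 13*83 + 25
  83 = 3*25 + 8
  25 = 3*8 + 1
  8 = 8*1
so gcd(116999, 8915) = 1.
Back-substitute for Bézout coefficients:
  1 = 25 - 3*8
  ... = 8915*(-14095) + 116999*(1074)
So 8915*-14095 ≡ 1 (mod 116999), and -14095 mod 116999 = 102904.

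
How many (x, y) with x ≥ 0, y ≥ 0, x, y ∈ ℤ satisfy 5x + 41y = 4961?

gcd(41, 5):
  41 = 8*5 + 1
  5 = 5*1
so gcd(41, 5) = 1.
Back-substitute for Bézout coefficients:
  1 = 41 - 8*5
  ... = 5*(-8) + 41*(1)
Scale by 4961: one solution is (-39688, 4961). Reduce x mod 41: (0, 121).
General: x = 0 + 41t, y = 121 - 5t.
x ≥ 0 ⇒ t ≥ 0; y ≥ 0 ⇒ t ≤ 24. So t ∈ [0, 24]: 25 solutions.

25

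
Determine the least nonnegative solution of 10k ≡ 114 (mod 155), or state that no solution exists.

gcd(155, 10) = 5.
5 does not divide 114, so the congruence has no solution.

no solution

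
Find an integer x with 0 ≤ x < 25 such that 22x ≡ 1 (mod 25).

gcd(25, 22) = 1  (25 = 1×22 + 3, 22 = 7×3 + 1, 3 = 3×1).
Back-substituting, 22×(8) + 25×(-7) = 1.
So 22×8 ≡ 1 (mod 25), and 8 mod 25 = 8.

8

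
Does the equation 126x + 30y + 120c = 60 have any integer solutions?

gcd(126, 30):
  126 = 4*30 + 6
  30 = 5*6
so gcd(126, 30) = 6.
gcd(6, 120) = 6.
6 divides 60, so integer solutions exist.

yes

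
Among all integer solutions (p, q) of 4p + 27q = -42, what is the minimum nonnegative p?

3

gcd(27, 4):
  27 = 6*4 + 3
  4 = 1*3 + 1
  3 = 3*1
so gcd(27, 4) = 1.
1 divides -42, so solutions exist.
Back-substitute for Bézout coefficients:
  1 = 4 - 1*3
  ... = 4*(7) + 27*(-1)
Scale by -42/1 = -42: (p₀, q₀) = (-294, 42).
General solution: p = -294 + 27t, q = 42 - 4t for integer t.
p ≥ 0: smallest is -294 mod 27 = 3 (at t = 11), with q = -2.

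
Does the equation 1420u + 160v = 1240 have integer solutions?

gcd(1420, 160) = 20  (1420 = 8×160 + 140, 160 = 1×140 + 20, 140 = 7×20).
20 divides 1240, so integer solutions exist.

yes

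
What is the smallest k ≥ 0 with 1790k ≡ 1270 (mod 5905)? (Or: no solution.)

gcd(5905, 1790) = 5.
5 divides 1270, so solutions exist.
By Bézout, 1790·(-287) + 5905·(87) = 5.
So 1790·(-287) ≡ 5 (mod 5905); multiply by 254: k ≡ -72898 (mod 1181).
Smallest nonnegative: k = -72898 mod 1181 = 324.

324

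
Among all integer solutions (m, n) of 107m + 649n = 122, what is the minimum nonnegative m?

gcd(649, 107) = 1.
1 divides 122, so solutions exist.
By Bézout, 107*(-279) + 649*(46) = 1.
Scale by 122/1 = 122: (m₀, n₀) = (-34038, 5612).
General solution: m = -34038 + 649t, n = 5612 - 107t for integer t.
m ≥ 0: smallest is -34038 mod 649 = 359 (at t = 53), with n = -59.

359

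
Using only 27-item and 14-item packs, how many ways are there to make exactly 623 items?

2

Need nonnegative integers with 27j + 14k = 623.
gcd(27, 14) = 1, and 27·(-1) + 14·(2) = 1.
So (j₀, k₀) = (-623, 1246); general j = -623 + 14t, k = 1246 - 27t.
j ≥ 0 ⇒ t ≥ 45; k ≥ 0 ⇒ t ≤ 46. That's 2 values of t.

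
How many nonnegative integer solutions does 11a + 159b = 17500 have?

gcd(159, 11) = 1.
By Bézout, 11*(29) + 159*(-2) = 1.
One solution: (131, 101).
General: a = 131 + 159t, b = 101 - 11t.
a ≥ 0 ⇒ t ≥ 0; b ≥ 0 ⇒ t ≤ 9. So t ∈ [0, 9]: 10 solutions.

10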